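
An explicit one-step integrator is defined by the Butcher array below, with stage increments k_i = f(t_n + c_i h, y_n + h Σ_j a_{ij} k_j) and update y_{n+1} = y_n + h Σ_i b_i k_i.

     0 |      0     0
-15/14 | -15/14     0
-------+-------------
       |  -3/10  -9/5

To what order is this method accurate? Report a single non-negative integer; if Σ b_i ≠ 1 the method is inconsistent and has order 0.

0

b = (-3/10, -9/5)
c = (0, -15/14)
Σ b_i: (-3/10)·1 + (-9/5)·1 = -21/10 ≠ 1 ⇒ order 0.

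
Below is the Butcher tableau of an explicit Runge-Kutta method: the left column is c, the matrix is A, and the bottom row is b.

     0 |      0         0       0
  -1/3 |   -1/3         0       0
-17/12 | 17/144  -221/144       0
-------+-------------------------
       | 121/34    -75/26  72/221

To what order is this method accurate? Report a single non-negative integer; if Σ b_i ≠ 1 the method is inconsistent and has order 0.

3

b = (121/34, -75/26, 72/221)
c = (0, -1/3, -17/12)
Ac = (0, 0, 221/432)
Σ b_i: 121/34·1 + (-75/26)·1 + 72/221·1 = 1 ✓
b·c: (-75/26)·(-1/3) + 72/221·(-17/12) = 1/2 ✓
b·c²: (-75/26)·1/9 + 72/221·289/144 = 1/3 ✓
b·Ac: 72/221·221/432 = 1/6 ✓; 3 stages ⇒ order 3.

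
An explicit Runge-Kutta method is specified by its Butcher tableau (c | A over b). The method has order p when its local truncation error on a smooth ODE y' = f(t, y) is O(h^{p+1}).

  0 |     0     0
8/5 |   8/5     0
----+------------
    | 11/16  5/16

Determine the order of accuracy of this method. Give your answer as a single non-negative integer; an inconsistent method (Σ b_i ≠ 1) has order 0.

b = (11/16, 5/16)
c = (0, 8/5)
Σ b_i: 11/16·1 + 5/16·1 = 1 ✓
b·c: 5/16·8/5 = 1/2 ✓; 2 stages ⇒ order 2.

2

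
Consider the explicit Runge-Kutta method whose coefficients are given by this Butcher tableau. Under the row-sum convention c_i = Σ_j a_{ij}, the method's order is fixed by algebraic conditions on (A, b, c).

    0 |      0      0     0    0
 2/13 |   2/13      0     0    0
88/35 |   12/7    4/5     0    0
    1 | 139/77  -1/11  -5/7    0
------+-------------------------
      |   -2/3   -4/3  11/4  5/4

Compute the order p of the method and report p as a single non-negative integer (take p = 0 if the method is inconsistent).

0

b = (-2/3, -4/3, 11/4, 5/4)
c = (0, 2/13, 88/35, 1)
Ac = (0, 0, 8/65, -12682/7007)
Σ b_i: (-2/3)·1 + (-4/3)·1 + 11/4·1 + 5/4·1 = 2 ≠ 1 ⇒ order 0.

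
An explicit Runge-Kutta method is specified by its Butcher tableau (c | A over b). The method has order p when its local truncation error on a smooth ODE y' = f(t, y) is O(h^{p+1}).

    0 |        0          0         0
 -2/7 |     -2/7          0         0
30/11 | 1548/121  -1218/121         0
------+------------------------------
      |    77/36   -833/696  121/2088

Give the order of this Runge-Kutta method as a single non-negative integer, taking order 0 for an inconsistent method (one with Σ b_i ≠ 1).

b = (77/36, -833/696, 121/2088)
c = (0, -2/7, 30/11)
Ac = (0, 0, 348/121)
Σ b_i: 77/36·1 + (-833/696)·1 + 121/2088·1 = 1 ✓
b·c: (-833/696)·(-2/7) + 121/2088·30/11 = 1/2 ✓
b·c²: (-833/696)·4/49 + 121/2088·900/121 = 1/3 ✓
b·Ac: 121/2088·348/121 = 1/6 ✓; 3 stages ⇒ order 3.

3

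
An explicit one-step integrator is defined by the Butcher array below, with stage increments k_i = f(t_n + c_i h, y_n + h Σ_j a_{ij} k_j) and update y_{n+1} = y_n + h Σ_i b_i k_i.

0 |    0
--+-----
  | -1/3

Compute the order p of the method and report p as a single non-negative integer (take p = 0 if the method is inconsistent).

0

b = (-1/3)
c = (0)
Σ b_i: (-1/3)·1 = -1/3 ≠ 1 ⇒ order 0.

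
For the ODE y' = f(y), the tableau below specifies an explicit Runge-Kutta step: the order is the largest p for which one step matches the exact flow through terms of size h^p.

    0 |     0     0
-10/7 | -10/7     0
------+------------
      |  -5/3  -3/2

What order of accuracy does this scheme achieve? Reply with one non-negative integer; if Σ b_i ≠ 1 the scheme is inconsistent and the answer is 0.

0

b = (-5/3, -3/2)
c = (0, -10/7)
Σ b_i: (-5/3)·1 + (-3/2)·1 = -19/6 ≠ 1 ⇒ order 0.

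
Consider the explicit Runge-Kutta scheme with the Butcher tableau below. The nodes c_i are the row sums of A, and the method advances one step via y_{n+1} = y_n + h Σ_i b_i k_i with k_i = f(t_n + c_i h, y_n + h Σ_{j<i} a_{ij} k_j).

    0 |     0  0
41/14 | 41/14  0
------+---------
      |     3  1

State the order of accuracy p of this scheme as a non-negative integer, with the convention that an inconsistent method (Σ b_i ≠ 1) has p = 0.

0

b = (3, 1)
c = (0, 41/14)
Σ b_i: 3·1 + 1·1 = 4 ≠ 1 ⇒ order 0.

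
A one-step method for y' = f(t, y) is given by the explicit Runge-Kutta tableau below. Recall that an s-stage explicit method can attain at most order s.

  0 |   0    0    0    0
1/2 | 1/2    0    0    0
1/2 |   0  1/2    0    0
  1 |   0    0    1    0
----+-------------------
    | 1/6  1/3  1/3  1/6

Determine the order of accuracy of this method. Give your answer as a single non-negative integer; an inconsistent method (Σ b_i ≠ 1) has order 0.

b = (1/6, 1/3, 1/3, 1/6)
c = (0, 1/2, 1/2, 1)
Ac = (0, 0, 1/4, 1/2)
Σ b_i: 1/6·1 + 1/3·1 + 1/3·1 + 1/6·1 = 1 ✓
b·c: 1/3·1/2 + 1/3·1/2 + 1/6·1 = 1/2 ✓
b·c²: 1/3·1/4 + 1/3·1/4 + 1/6·1 = 1/3 ✓
b·Ac: 1/3·1/4 + 1/6·1/2 = 1/6 ✓
b·c³: 1/3·1/8 + 1/3·1/8 + 1/6·1 = 1/4 ✓
b·(c∘Ac): 1/3·1/8 + 1/6·1/2 = 1/8 ✓
b·Ac²: 1/3·1/8 + 1/6·1/4 = 1/12 ✓
b·A²c: 1/6·1/4 = 1/24 ✓; 4 stages ⇒ order 4.

4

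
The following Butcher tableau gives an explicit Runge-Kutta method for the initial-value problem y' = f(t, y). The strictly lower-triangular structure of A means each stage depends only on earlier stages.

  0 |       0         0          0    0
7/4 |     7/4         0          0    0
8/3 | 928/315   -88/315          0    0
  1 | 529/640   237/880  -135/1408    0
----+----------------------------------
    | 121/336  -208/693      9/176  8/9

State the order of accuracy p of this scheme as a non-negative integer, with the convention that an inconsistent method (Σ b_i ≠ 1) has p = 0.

b = (121/336, -208/693, 9/176, 8/9)
c = (0, 7/4, 8/3, 1)
Ac = (0, 0, -22/45, 69/320)
Σ b_i: 121/336·1 + (-208/693)·1 + 9/176·1 + 8/9·1 = 1 ✓
b·c: (-208/693)·7/4 + 9/176·8/3 + 8/9·1 = 1/2 ✓
b·c²: (-208/693)·49/16 + 9/176·64/9 + 8/9·1 = 1/3 ✓
b·Ac: 9/176·(-22/45) + 8/9·69/320 = 1/6 ✓
b·c³: (-208/693)·343/64 + 9/176·512/27 + 8/9·1 = 1/4 ✓
b·(c∘Ac): 9/176·(-176/135) + 8/9·69/320 = 1/8 ✓
b·Ac²: 9/176·(-77/90) + 8/9·183/1280 = 1/12 ✓
b·A²c: 8/9·3/64 = 1/24 ✓; 4 stages ⇒ order 4.

4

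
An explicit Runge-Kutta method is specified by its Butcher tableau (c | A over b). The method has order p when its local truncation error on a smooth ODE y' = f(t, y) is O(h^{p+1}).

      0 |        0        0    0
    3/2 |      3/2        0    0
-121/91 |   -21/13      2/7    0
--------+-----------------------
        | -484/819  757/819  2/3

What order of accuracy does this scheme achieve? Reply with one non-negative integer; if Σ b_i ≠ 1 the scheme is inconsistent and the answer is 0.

2

b = (-484/819, 757/819, 2/3)
c = (0, 3/2, -121/91)
Ac = (0, 0, 3/7)
Σ b_i: (-484/819)·1 + 757/819·1 + 2/3·1 = 1 ✓
b·c: 757/819·3/2 + 2/3·(-121/91) = 1/2 ✓
b·c²: 757/819·9/4 + 2/3·14641/8281 = 323789/99372 ≠ 1/3 ⇒ order 2.
b·Ac: 2/3·3/7 = 2/7 ≠ 1/6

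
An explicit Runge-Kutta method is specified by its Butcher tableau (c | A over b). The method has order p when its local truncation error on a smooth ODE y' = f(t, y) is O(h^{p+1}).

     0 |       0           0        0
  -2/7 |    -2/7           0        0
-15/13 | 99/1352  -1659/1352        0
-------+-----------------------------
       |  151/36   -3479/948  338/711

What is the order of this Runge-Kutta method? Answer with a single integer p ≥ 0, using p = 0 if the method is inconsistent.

b = (151/36, -3479/948, 338/711)
c = (0, -2/7, -15/13)
Ac = (0, 0, 237/676)
Σ b_i: 151/36·1 + (-3479/948)·1 + 338/711·1 = 1 ✓
b·c: (-3479/948)·(-2/7) + 338/711·(-15/13) = 1/2 ✓
b·c²: (-3479/948)·4/49 + 338/711·225/169 = 1/3 ✓
b·Ac: 338/711·237/676 = 1/6 ✓; 3 stages ⇒ order 3.

3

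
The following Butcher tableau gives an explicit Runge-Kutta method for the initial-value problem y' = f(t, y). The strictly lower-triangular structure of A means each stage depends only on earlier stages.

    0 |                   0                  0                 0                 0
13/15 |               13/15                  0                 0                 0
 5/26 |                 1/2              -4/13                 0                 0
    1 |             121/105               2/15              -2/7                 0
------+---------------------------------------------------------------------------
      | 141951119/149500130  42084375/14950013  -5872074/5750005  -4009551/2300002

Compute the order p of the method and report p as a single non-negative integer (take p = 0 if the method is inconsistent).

b = (141951119/149500130, 42084375/14950013, -5872074/5750005, -4009551/2300002)
c = (0, 13/15, 5/26, 1)
Ac = (0, 0, -4/15, 1241/20475)
Σ b_i: 141951119/149500130·1 + 42084375/14950013·1 + (-5872074/5750005)·1 + (-4009551/2300002)·1 = 1 ✓
b·c: 42084375/14950013·13/15 + (-5872074/5750005)·5/26 + (-4009551/2300002)·1 = 1/2 ✓
b·c²: 42084375/14950013·169/225 + (-5872074/5750005)·25/676 + (-4009551/2300002)·1 = 1/3 ✓
b·Ac: (-5872074/5750005)·(-4/15) + (-4009551/2300002)·1241/20475 = 1/6 ✓
b·c³: 42084375/14950013·2197/3375 + (-5872074/5750005)·125/17576 + (-4009551/2300002)·1 = 44089441/538200468 ≠ 1/4 ⇒ order 3.
b·(c∘Ac): (-5872074/5750005)·(-2/39) + (-4009551/2300002)·1241/20475 = -9192607/172500150 ≠ 1/8
b·Ac²: (-5872074/5750005)·(-52/225) + (-4009551/2300002)·715333/7985250 = 214879693/2691002340 ≠ 1/12
b·A²c: (-4009551/2300002)·8/105 = -763724/5750005 ≠ 1/24

3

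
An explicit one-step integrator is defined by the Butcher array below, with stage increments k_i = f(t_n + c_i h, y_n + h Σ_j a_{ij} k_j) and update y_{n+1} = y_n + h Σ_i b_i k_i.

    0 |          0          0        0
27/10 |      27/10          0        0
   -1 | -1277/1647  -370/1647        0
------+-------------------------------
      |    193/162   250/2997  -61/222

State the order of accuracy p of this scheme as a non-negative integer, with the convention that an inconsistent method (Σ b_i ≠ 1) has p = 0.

b = (193/162, 250/2997, -61/222)
c = (0, 27/10, -1)
Ac = (0, 0, -37/61)
Σ b_i: 193/162·1 + 250/2997·1 + (-61/222)·1 = 1 ✓
b·c: 250/2997·27/10 + (-61/222)·(-1) = 1/2 ✓
b·c²: 250/2997·729/100 + (-61/222)·1 = 1/3 ✓
b·Ac: (-61/222)·(-37/61) = 1/6 ✓; 3 stages ⇒ order 3.

3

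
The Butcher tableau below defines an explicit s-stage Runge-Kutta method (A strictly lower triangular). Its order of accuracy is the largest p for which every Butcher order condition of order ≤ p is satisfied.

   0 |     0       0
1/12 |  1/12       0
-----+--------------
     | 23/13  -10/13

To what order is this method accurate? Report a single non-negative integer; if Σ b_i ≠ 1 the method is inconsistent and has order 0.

1

b = (23/13, -10/13)
c = (0, 1/12)
Σ b_i: 23/13·1 + (-10/13)·1 = 1 ✓
b·c: (-10/13)·1/12 = -5/78 ≠ 1/2 ⇒ order 1.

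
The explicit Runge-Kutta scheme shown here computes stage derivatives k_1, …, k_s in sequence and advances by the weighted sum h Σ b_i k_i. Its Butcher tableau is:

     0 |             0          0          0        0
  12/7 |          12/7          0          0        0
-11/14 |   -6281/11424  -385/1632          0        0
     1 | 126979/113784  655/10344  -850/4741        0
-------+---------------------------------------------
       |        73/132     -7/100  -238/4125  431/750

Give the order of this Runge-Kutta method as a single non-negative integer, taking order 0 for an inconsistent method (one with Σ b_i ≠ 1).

b = (73/132, -7/100, -238/4125, 431/750)
c = (0, 12/7, -11/14, 1)
Ac = (0, 0, -55/136, 215/862)
Σ b_i: 73/132·1 + (-7/100)·1 + (-238/4125)·1 + 431/750·1 = 1 ✓
b·c: (-7/100)·12/7 + (-238/4125)·(-11/14) + 431/750·1 = 1/2 ✓
b·c²: (-7/100)·144/49 + (-238/4125)·121/196 + 431/750·1 = 1/3 ✓
b·Ac: (-238/4125)·(-55/136) + 431/750·215/862 = 1/6 ✓
b·c³: (-7/100)·1728/343 + (-238/4125)·(-1331/2744) + 431/750·1 = 1/4 ✓
b·(c∘Ac): (-238/4125)·605/1904 + 431/750·215/862 = 1/8 ✓
b·Ac²: (-238/4125)·(-165/238) + 431/750·65/862 = 1/12 ✓
b·A²c: 431/750·125/1724 = 1/24 ✓; 4 stages ⇒ order 4.

4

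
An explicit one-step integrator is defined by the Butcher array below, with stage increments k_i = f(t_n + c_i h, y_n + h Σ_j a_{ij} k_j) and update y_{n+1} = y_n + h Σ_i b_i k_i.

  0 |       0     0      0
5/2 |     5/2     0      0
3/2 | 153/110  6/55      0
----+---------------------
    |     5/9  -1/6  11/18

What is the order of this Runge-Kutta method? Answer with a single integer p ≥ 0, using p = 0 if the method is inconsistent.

3

b = (5/9, -1/6, 11/18)
c = (0, 5/2, 3/2)
Ac = (0, 0, 3/11)
Σ b_i: 5/9·1 + (-1/6)·1 + 11/18·1 = 1 ✓
b·c: (-1/6)·5/2 + 11/18·3/2 = 1/2 ✓
b·c²: (-1/6)·25/4 + 11/18·9/4 = 1/3 ✓
b·Ac: 11/18·3/11 = 1/6 ✓; 3 stages ⇒ order 3.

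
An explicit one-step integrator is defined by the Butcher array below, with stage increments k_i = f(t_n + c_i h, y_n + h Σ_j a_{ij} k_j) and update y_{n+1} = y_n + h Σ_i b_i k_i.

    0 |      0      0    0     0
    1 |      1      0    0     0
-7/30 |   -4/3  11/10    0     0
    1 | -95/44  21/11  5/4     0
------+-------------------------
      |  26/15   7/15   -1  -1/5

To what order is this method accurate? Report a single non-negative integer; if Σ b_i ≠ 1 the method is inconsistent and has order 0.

b = (26/15, 7/15, -1, -1/5)
c = (0, 1, -7/30, 1)
Ac = (0, 0, 11/10, 427/264)
Σ b_i: 26/15·1 + 7/15·1 + (-1)·1 + (-1/5)·1 = 1 ✓
b·c: 7/15·1 + (-1)·(-7/30) + (-1/5)·1 = 1/2 ✓
b·c²: 7/15·1 + (-1)·49/900 + (-1/5)·1 = 191/900 ≠ 1/3 ⇒ order 2.
b·Ac: (-1)·11/10 + (-1/5)·427/264 = -1879/1320 ≠ 1/6

2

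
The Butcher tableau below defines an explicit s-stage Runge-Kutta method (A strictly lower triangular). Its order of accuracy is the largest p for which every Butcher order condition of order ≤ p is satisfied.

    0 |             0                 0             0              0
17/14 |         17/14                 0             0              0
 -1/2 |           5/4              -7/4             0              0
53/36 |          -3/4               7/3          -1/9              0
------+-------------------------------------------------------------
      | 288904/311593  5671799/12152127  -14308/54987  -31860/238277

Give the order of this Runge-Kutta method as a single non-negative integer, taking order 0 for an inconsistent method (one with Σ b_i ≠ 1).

3

b = (288904/311593, 5671799/12152127, -14308/54987, -31860/238277)
c = (0, 17/14, -1/2, 53/36)
Ac = (0, 0, -17/8, 26/9)
Σ b_i: 288904/311593·1 + 5671799/12152127·1 + (-14308/54987)·1 + (-31860/238277)·1 = 1 ✓
b·c: 5671799/12152127·17/14 + (-14308/54987)·(-1/2) + (-31860/238277)·53/36 = 1/2 ✓
b·c²: 5671799/12152127·289/196 + (-14308/54987)·1/4 + (-31860/238277)·2809/1296 = 1/3 ✓
b·Ac: (-14308/54987)·(-17/8) + (-31860/238277)·26/9 = 1/6 ✓
b·c³: 5671799/12152127·4913/2744 + (-14308/54987)·(-1/8) + (-31860/238277)·148877/46656 = 24472477/55426896 ≠ 1/4 ⇒ order 3.
b·(c∘Ac): (-14308/54987)·17/16 + (-31860/238277)·689/162 = -61963/73316 ≠ 1/8
b·Ac²: (-14308/54987)·(-289/112) + (-31860/238277)·215/63 = 4305589/20015268 ≠ 1/12
b·A²c: (-31860/238277)·17/72 = -15045/476554 ≠ 1/24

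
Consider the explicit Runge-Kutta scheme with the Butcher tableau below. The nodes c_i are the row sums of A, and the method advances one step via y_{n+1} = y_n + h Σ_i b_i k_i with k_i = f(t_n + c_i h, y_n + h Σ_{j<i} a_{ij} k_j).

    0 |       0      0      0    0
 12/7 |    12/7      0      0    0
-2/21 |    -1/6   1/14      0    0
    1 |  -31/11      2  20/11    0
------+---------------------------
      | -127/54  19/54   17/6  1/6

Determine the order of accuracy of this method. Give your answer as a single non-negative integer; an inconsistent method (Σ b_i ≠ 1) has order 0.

2

b = (-127/54, 19/54, 17/6, 1/6)
c = (0, 12/7, -2/21, 1)
Ac = (0, 0, 6/49, 752/231)
Σ b_i: (-127/54)·1 + 19/54·1 + 17/6·1 + 1/6·1 = 1 ✓
b·c: 19/54·12/7 + 17/6·(-2/21) + 1/6·1 = 1/2 ✓
b·c²: 19/54·144/49 + 17/6·4/441 + 1/6·1 = 3245/2646 ≠ 1/3 ⇒ order 2.
b·Ac: 17/6·6/49 + 1/6·752/231 = 4315/4851 ≠ 1/6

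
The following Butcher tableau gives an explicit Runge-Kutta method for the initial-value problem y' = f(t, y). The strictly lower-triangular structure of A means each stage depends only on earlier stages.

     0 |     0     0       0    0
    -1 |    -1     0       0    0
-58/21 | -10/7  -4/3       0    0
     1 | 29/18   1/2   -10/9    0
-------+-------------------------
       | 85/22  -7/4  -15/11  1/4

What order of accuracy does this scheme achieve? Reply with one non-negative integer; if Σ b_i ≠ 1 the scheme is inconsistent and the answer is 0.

1

b = (85/22, -7/4, -15/11, 1/4)
c = (0, -1, -58/21, 1)
Ac = (0, 0, 4/3, 971/378)
Σ b_i: 85/22·1 + (-7/4)·1 + (-15/11)·1 + 1/4·1 = 1 ✓
b·c: (-7/4)·(-1) + (-15/11)·(-58/21) + 1/4·1 = 444/77 ≠ 1/2 ⇒ order 1.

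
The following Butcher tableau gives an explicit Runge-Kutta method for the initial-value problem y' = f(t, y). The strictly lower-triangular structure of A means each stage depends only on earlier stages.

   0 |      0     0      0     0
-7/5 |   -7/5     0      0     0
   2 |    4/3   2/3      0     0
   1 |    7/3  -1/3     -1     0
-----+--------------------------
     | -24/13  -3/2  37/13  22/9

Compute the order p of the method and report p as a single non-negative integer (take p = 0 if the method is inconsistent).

b = (-24/13, -3/2, 37/13, 22/9)
c = (0, -7/5, 2, 1)
Ac = (0, 0, -14/15, -23/15)
Σ b_i: (-24/13)·1 + (-3/2)·1 + 37/13·1 + 22/9·1 = 35/18 ≠ 1 ⇒ order 0.

0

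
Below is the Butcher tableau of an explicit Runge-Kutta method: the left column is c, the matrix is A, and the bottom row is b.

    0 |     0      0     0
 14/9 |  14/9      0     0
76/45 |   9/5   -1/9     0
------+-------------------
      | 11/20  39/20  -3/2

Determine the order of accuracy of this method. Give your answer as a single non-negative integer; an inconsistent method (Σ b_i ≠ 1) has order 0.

2

b = (11/20, 39/20, -3/2)
c = (0, 14/9, 76/45)
Ac = (0, 0, -14/81)
Σ b_i: 11/20·1 + 39/20·1 + (-3/2)·1 = 1 ✓
b·c: 39/20·14/9 + (-3/2)·76/45 = 1/2 ✓
b·c²: 39/20·196/81 + (-3/2)·5776/2025 = 11/25 ≠ 1/3 ⇒ order 2.
b·Ac: (-3/2)·(-14/81) = 7/27 ≠ 1/6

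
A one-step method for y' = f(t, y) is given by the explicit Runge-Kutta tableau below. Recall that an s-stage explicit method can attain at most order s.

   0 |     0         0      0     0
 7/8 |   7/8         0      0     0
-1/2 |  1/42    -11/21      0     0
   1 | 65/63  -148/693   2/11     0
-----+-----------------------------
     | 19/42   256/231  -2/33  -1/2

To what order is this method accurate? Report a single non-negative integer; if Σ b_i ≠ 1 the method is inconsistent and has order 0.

b = (19/42, 256/231, -2/33, -1/2)
c = (0, 7/8, -1/2, 1)
Ac = (0, 0, -11/24, -5/18)
Σ b_i: 19/42·1 + 256/231·1 + (-2/33)·1 + (-1/2)·1 = 1 ✓
b·c: 256/231·7/8 + (-2/33)·(-1/2) + (-1/2)·1 = 1/2 ✓
b·c²: 256/231·49/64 + (-2/33)·1/4 + (-1/2)·1 = 1/3 ✓
b·Ac: (-2/33)·(-11/24) + (-1/2)·(-5/18) = 1/6 ✓
b·c³: 256/231·343/512 + (-2/33)·(-1/8) + (-1/2)·1 = 1/4 ✓
b·(c∘Ac): (-2/33)·11/48 + (-1/2)·(-5/18) = 1/8 ✓
b·Ac²: (-2/33)·(-77/192) + (-1/2)·(-17/144) = 1/12 ✓
b·A²c: (-1/2)·(-1/12) = 1/24 ✓; 4 stages ⇒ order 4.

4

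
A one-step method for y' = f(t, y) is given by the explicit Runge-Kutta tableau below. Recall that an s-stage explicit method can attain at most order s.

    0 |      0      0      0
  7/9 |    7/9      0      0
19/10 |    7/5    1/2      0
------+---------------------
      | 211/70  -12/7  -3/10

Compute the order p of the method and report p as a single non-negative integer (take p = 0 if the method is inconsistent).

1

b = (211/70, -12/7, -3/10)
c = (0, 7/9, 19/10)
Ac = (0, 0, 7/18)
Σ b_i: 211/70·1 + (-12/7)·1 + (-3/10)·1 = 1 ✓
b·c: (-12/7)·7/9 + (-3/10)·19/10 = -571/300 ≠ 1/2 ⇒ order 1.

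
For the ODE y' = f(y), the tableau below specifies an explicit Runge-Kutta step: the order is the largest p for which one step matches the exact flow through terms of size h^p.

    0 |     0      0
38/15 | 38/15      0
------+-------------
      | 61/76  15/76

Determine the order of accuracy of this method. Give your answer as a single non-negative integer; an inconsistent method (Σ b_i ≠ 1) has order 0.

2

b = (61/76, 15/76)
c = (0, 38/15)
Σ b_i: 61/76·1 + 15/76·1 = 1 ✓
b·c: 15/76·38/15 = 1/2 ✓; 2 stages ⇒ order 2.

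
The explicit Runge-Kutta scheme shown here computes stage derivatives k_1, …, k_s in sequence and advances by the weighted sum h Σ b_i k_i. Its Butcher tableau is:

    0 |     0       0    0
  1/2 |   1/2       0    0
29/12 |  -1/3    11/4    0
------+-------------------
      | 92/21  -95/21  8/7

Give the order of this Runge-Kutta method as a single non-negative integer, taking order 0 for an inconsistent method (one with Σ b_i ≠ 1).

b = (92/21, -95/21, 8/7)
c = (0, 1/2, 29/12)
Ac = (0, 0, 11/8)
Σ b_i: 92/21·1 + (-95/21)·1 + 8/7·1 = 1 ✓
b·c: (-95/21)·1/2 + 8/7·29/12 = 1/2 ✓
b·c²: (-95/21)·1/4 + 8/7·841/144 = 1397/252 ≠ 1/3 ⇒ order 2.
b·Ac: 8/7·11/8 = 11/7 ≠ 1/6

2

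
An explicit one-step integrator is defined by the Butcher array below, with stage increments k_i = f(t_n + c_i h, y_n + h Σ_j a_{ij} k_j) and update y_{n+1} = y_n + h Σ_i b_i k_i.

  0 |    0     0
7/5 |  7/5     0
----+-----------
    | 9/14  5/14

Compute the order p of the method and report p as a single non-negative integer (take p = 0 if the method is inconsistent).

2

b = (9/14, 5/14)
c = (0, 7/5)
Σ b_i: 9/14·1 + 5/14·1 = 1 ✓
b·c: 5/14·7/5 = 1/2 ✓; 2 stages ⇒ order 2.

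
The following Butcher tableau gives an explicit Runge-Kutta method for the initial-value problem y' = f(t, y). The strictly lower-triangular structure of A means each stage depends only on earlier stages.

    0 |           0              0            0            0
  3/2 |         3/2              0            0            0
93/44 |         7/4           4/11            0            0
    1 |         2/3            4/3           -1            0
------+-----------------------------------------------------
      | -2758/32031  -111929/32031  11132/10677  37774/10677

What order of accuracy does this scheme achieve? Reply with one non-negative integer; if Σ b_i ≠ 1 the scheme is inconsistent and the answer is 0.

3

b = (-2758/32031, -111929/32031, 11132/10677, 37774/10677)
c = (0, 3/2, 93/44, 1)
Ac = (0, 0, 6/11, -5/44)
Σ b_i: (-2758/32031)·1 + (-111929/32031)·1 + 11132/10677·1 + 37774/10677·1 = 1 ✓
b·c: (-111929/32031)·3/2 + 11132/10677·93/44 + 37774/10677·1 = 1/2 ✓
b·c²: (-111929/32031)·9/4 + 11132/10677·8649/1936 + 37774/10677·1 = 1/3 ✓
b·Ac: 11132/10677·6/11 + 37774/10677·(-5/44) = 1/6 ✓
b·c³: (-111929/32031)·27/8 + 11132/10677·804357/85184 + 37774/10677·1 = 2986493/1879152 ≠ 1/4 ⇒ order 3.
b·(c∘Ac): 11132/10677·279/242 + 37774/10677·(-5/44) = 17083/21354 ≠ 1/8
b·Ac²: 11132/10677·9/11 + 37774/10677·(-2841/1936) = -1358831/313192 ≠ 1/12
b·A²c: 37774/10677·(-6/11) = -6868/3559 ≠ 1/24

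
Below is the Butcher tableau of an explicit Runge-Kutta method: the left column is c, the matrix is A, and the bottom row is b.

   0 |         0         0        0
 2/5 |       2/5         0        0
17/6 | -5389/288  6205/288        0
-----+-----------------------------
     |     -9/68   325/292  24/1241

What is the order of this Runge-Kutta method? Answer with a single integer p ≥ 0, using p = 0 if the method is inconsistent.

b = (-9/68, 325/292, 24/1241)
c = (0, 2/5, 17/6)
Ac = (0, 0, 1241/144)
Σ b_i: (-9/68)·1 + 325/292·1 + 24/1241·1 = 1 ✓
b·c: 325/292·2/5 + 24/1241·17/6 = 1/2 ✓
b·c²: 325/292·4/25 + 24/1241·289/36 = 1/3 ✓
b·Ac: 24/1241·1241/144 = 1/6 ✓; 3 stages ⇒ order 3.

3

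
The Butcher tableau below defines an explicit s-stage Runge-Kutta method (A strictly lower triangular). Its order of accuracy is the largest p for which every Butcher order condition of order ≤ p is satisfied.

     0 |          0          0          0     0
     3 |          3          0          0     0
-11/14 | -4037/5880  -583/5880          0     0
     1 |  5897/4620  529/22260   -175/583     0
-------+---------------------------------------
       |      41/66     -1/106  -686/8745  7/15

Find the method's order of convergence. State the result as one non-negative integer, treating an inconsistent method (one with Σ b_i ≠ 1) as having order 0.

b = (41/66, -1/106, -686/8745, 7/15)
c = (0, 3, -11/14, 1)
Ac = (0, 0, -583/1960, 43/140)
Σ b_i: 41/66·1 + (-1/106)·1 + (-686/8745)·1 + 7/15·1 = 1 ✓
b·c: (-1/106)·3 + (-686/8745)·(-11/14) + 7/15·1 = 1/2 ✓
b·c²: (-1/106)·9 + (-686/8745)·121/196 + 7/15·1 = 1/3 ✓
b·Ac: (-686/8745)·(-583/1960) + 7/15·43/140 = 1/6 ✓
b·c³: (-1/106)·27 + (-686/8745)·(-1331/2744) + 7/15·1 = 1/4 ✓
b·(c∘Ac): (-686/8745)·6413/27440 + 7/15·43/140 = 1/8 ✓
b·Ac²: (-686/8745)·(-1749/1960) + 7/15·1/35 = 1/12 ✓
b·A²c: 7/15·5/56 = 1/24 ✓; 4 stages ⇒ order 4.

4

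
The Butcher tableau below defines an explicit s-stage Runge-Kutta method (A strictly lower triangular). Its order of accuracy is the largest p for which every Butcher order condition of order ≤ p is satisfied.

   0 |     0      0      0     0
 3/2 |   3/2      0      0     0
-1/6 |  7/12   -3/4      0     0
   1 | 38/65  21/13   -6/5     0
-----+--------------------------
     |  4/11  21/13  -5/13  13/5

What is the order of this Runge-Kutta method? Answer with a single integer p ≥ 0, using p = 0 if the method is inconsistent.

b = (4/11, 21/13, -5/13, 13/5)
c = (0, 3/2, -1/6, 1)
Ac = (0, 0, -9/8, 341/130)
Σ b_i: 4/11·1 + 21/13·1 + (-5/13)·1 + 13/5·1 = 2999/715 ≠ 1 ⇒ order 0.

0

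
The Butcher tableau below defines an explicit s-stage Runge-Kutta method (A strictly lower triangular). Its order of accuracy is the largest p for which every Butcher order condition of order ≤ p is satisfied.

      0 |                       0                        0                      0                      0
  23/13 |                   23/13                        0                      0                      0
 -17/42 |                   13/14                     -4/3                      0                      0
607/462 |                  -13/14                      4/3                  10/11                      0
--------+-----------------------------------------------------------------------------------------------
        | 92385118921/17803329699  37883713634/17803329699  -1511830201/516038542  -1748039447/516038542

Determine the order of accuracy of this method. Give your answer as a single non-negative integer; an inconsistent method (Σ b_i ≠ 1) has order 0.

b = (92385118921/17803329699, 37883713634/17803329699, -1511830201/516038542, -1748039447/516038542)
c = (0, 23/13, -17/42, 607/462)
Ac = (0, 0, -92/39, 1993/1001)
Σ b_i: 92385118921/17803329699·1 + 37883713634/17803329699·1 + (-1511830201/516038542)·1 + (-1748039447/516038542)·1 = 1 ✓
b·c: 37883713634/17803329699·23/13 + (-1511830201/516038542)·(-17/42) + (-1748039447/516038542)·607/462 = 1/2 ✓
b·c²: 37883713634/17803329699·529/169 + (-1511830201/516038542)·289/1764 + (-1748039447/516038542)·368449/213444 = 1/3 ✓
b·Ac: (-1511830201/516038542)·(-92/39) + (-1748039447/516038542)·1993/1001 = 1/6 ✓
b·c³: 37883713634/17803329699·12167/2197 + (-1511830201/516038542)·(-4913/74088) + (-1748039447/516038542)·223648543/98611128 = 1677647594951491/390515262889752 ≠ 1/4 ⇒ order 3.
b·(c∘Ac): (-1511830201/516038542)·782/819 + (-1748039447/516038542)·1209751/462462 = -9854558405017/845271131796 ≠ 1/8
b·Ac²: (-1511830201/516038542)·(-2116/507) + (-1748039447/516038542)·7087349/1639638 = -2041252605059/845271131796 ≠ 1/12
b·A²c: (-1748039447/516038542)·(-920/429) = 73099831420/10062751569 ≠ 1/24

3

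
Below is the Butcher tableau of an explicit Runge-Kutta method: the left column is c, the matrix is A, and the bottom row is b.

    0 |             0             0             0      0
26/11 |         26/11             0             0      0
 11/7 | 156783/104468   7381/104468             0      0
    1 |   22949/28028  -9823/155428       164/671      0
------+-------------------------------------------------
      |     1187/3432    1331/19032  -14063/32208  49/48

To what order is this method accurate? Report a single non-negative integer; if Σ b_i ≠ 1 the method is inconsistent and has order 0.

4

b = (1187/3432, 1331/19032, -14063/32208, 49/48)
c = (0, 26/11, 11/7, 1)
Ac = (0, 0, 671/4018, 23/98)
Σ b_i: 1187/3432·1 + 1331/19032·1 + (-14063/32208)·1 + 49/48·1 = 1 ✓
b·c: 1331/19032·26/11 + (-14063/32208)·11/7 + 49/48·1 = 1/2 ✓
b·c²: 1331/19032·676/121 + (-14063/32208)·121/49 + 49/48·1 = 1/3 ✓
b·Ac: (-14063/32208)·671/4018 + 49/48·23/98 = 1/6 ✓
b·c³: 1331/19032·17576/1331 + (-14063/32208)·1331/343 + 49/48·1 = 1/4 ✓
b·(c∘Ac): (-14063/32208)·7381/28126 + 49/48·23/98 = 1/8 ✓
b·Ac²: (-14063/32208)·793/2009 + 49/48·135/539 = 1/12 ✓
b·A²c: 49/48·2/49 = 1/24 ✓; 4 stages ⇒ order 4.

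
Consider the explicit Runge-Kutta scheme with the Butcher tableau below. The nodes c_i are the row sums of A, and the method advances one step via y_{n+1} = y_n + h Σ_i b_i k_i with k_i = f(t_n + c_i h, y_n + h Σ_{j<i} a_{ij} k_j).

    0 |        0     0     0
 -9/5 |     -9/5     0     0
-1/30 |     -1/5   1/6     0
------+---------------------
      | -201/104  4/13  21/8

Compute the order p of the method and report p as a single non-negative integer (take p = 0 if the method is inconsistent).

1

b = (-201/104, 4/13, 21/8)
c = (0, -9/5, -1/30)
Ac = (0, 0, -3/10)
Σ b_i: (-201/104)·1 + 4/13·1 + 21/8·1 = 1 ✓
b·c: 4/13·(-9/5) + 21/8·(-1/30) = -667/1040 ≠ 1/2 ⇒ order 1.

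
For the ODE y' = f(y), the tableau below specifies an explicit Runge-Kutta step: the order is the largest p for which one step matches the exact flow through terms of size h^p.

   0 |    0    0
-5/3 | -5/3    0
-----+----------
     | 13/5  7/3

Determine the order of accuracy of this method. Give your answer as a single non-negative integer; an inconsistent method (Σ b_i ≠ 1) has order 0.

0

b = (13/5, 7/3)
c = (0, -5/3)
Σ b_i: 13/5·1 + 7/3·1 = 74/15 ≠ 1 ⇒ order 0.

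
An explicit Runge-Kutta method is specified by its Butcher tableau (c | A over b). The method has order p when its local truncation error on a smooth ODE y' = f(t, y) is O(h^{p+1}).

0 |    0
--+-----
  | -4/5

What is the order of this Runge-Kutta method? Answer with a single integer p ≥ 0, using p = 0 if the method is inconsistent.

b = (-4/5)
c = (0)
Σ b_i: (-4/5)·1 = -4/5 ≠ 1 ⇒ order 0.

0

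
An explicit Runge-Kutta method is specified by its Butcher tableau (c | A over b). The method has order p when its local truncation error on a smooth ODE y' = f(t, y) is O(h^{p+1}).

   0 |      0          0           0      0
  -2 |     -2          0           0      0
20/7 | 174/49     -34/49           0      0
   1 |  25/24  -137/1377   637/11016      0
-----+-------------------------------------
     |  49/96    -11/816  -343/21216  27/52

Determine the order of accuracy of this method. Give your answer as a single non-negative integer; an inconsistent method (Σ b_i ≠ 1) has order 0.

4

b = (49/96, -11/816, -343/21216, 27/52)
c = (0, -2, 20/7, 1)
Ac = (0, 0, 68/49, 59/162)
Σ b_i: 49/96·1 + (-11/816)·1 + (-343/21216)·1 + 27/52·1 = 1 ✓
b·c: (-11/816)·(-2) + (-343/21216)·20/7 + 27/52·1 = 1/2 ✓
b·c²: (-11/816)·4 + (-343/21216)·400/49 + 27/52·1 = 1/3 ✓
b·Ac: (-343/21216)·68/49 + 27/52·59/162 = 1/6 ✓
b·c³: (-11/816)·(-8) + (-343/21216)·8000/343 + 27/52·1 = 1/4 ✓
b·(c∘Ac): (-343/21216)·1360/343 + 27/52·59/162 = 1/8 ✓
b·Ac²: (-343/21216)·(-136/49) + 27/52·2/27 = 1/12 ✓
b·A²c: 27/52·13/162 = 1/24 ✓; 4 stages ⇒ order 4.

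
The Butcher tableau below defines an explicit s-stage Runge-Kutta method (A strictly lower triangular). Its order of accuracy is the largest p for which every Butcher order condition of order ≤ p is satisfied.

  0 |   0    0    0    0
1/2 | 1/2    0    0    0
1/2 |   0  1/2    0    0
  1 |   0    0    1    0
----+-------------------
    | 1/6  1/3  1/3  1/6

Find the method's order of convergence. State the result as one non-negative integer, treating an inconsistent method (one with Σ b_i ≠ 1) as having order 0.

4

b = (1/6, 1/3, 1/3, 1/6)
c = (0, 1/2, 1/2, 1)
Ac = (0, 0, 1/4, 1/2)
Σ b_i: 1/6·1 + 1/3·1 + 1/3·1 + 1/6·1 = 1 ✓
b·c: 1/3·1/2 + 1/3·1/2 + 1/6·1 = 1/2 ✓
b·c²: 1/3·1/4 + 1/3·1/4 + 1/6·1 = 1/3 ✓
b·Ac: 1/3·1/4 + 1/6·1/2 = 1/6 ✓
b·c³: 1/3·1/8 + 1/3·1/8 + 1/6·1 = 1/4 ✓
b·(c∘Ac): 1/3·1/8 + 1/6·1/2 = 1/8 ✓
b·Ac²: 1/3·1/8 + 1/6·1/4 = 1/12 ✓
b·A²c: 1/6·1/4 = 1/24 ✓; 4 stages ⇒ order 4.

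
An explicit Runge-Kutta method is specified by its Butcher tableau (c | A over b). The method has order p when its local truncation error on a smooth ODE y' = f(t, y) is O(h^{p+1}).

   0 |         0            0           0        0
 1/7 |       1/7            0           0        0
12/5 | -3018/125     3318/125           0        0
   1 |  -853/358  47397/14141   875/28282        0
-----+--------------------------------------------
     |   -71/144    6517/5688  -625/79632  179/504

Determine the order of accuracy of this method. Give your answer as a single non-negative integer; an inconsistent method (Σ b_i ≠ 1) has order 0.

b = (-71/144, 6517/5688, -625/79632, 179/504)
c = (0, 1/7, 12/5, 1)
Ac = (0, 0, 474/125, 99/179)
Σ b_i: (-71/144)·1 + 6517/5688·1 + (-625/79632)·1 + 179/504·1 = 1 ✓
b·c: 6517/5688·1/7 + (-625/79632)·12/5 + 179/504·1 = 1/2 ✓
b·c²: 6517/5688·1/49 + (-625/79632)·144/25 + 179/504·1 = 1/3 ✓
b·Ac: (-625/79632)·474/125 + 179/504·99/179 = 1/6 ✓
b·c³: 6517/5688·1/343 + (-625/79632)·1728/125 + 179/504·1 = 1/4 ✓
b·(c∘Ac): (-625/79632)·5688/625 + 179/504·99/179 = 1/8 ✓
b·Ac²: (-625/79632)·474/875 + 179/504·309/1253 = 1/12 ✓
b·A²c: 179/504·21/179 = 1/24 ✓; 4 stages ⇒ order 4.

4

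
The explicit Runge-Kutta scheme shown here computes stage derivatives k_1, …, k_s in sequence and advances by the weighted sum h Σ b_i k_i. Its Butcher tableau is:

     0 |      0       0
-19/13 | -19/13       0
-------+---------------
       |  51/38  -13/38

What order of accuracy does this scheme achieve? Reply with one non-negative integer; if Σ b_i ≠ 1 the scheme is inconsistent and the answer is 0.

b = (51/38, -13/38)
c = (0, -19/13)
Σ b_i: 51/38·1 + (-13/38)·1 = 1 ✓
b·c: (-13/38)·(-19/13) = 1/2 ✓; 2 stages ⇒ order 2.

2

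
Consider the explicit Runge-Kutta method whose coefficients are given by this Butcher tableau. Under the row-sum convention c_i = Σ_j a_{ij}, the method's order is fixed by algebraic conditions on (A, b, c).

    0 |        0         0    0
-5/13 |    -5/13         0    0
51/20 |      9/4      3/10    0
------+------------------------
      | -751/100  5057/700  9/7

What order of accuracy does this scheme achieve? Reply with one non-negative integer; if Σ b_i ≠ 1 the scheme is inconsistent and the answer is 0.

b = (-751/100, 5057/700, 9/7)
c = (0, -5/13, 51/20)
Ac = (0, 0, -3/26)
Σ b_i: (-751/100)·1 + 5057/700·1 + 9/7·1 = 1 ✓
b·c: 5057/700·(-5/13) + 9/7·51/20 = 1/2 ✓
b·c²: 5057/700·25/169 + 9/7·2601/400 = 49031/5200 ≠ 1/3 ⇒ order 2.
b·Ac: 9/7·(-3/26) = -27/182 ≠ 1/6

2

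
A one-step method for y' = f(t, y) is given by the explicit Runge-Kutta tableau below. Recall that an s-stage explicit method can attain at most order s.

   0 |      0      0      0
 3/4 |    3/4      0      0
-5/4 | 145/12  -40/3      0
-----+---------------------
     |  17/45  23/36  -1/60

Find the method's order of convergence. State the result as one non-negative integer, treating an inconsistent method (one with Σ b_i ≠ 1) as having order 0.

b = (17/45, 23/36, -1/60)
c = (0, 3/4, -5/4)
Ac = (0, 0, -10)
Σ b_i: 17/45·1 + 23/36·1 + (-1/60)·1 = 1 ✓
b·c: 23/36·3/4 + (-1/60)·(-5/4) = 1/2 ✓
b·c²: 23/36·9/16 + (-1/60)·25/16 = 1/3 ✓
b·Ac: (-1/60)·(-10) = 1/6 ✓; 3 stages ⇒ order 3.

3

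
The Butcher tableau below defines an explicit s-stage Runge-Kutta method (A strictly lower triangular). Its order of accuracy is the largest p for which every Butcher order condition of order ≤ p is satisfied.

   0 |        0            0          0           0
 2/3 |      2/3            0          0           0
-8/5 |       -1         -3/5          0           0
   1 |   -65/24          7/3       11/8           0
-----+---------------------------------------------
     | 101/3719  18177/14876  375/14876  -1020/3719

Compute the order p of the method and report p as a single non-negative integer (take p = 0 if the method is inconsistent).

b = (101/3719, 18177/14876, 375/14876, -1020/3719)
c = (0, 2/3, -8/5, 1)
Ac = (0, 0, -2/5, -29/45)
Σ b_i: 101/3719·1 + 18177/14876·1 + 375/14876·1 + (-1020/3719)·1 = 1 ✓
b·c: 18177/14876·2/3 + 375/14876·(-8/5) + (-1020/3719)·1 = 1/2 ✓
b·c²: 18177/14876·4/9 + 375/14876·64/25 + (-1020/3719)·1 = 1/3 ✓
b·Ac: 375/14876·(-2/5) + (-1020/3719)·(-29/45) = 1/6 ✓
b·c³: 18177/14876·8/27 + 375/14876·(-512/125) + (-1020/3719)·1 = -518/33471 ≠ 1/4 ⇒ order 3.
b·(c∘Ac): 375/14876·16/25 + (-1020/3719)·(-29/45) = 2152/11157 ≠ 1/8
b·Ac²: 375/14876·(-4/15) + (-1020/3719)·3076/675 = -210293/167355 ≠ 1/12
b·A²c: (-1020/3719)·(-11/20) = 561/3719 ≠ 1/24

3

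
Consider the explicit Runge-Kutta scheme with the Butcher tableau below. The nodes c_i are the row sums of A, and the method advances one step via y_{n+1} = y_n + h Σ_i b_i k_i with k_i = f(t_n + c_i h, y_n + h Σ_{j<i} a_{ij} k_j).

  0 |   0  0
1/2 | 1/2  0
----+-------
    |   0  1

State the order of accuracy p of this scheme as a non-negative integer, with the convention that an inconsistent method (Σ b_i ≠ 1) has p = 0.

2

b = (0, 1)
c = (0, 1/2)
Σ b_i: 1·1 = 1 ✓
b·c: 1·1/2 = 1/2 ✓; 2 stages ⇒ order 2.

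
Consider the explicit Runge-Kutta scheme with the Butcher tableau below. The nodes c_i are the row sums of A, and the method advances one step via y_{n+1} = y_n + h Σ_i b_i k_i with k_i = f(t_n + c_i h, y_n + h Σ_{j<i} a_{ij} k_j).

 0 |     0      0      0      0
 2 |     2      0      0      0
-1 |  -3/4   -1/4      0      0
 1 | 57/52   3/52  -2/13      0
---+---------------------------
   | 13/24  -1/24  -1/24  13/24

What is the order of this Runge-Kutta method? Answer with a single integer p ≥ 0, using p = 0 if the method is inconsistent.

b = (13/24, -1/24, -1/24, 13/24)
c = (0, 2, -1, 1)
Ac = (0, 0, -1/2, 7/26)
Σ b_i: 13/24·1 + (-1/24)·1 + (-1/24)·1 + 13/24·1 = 1 ✓
b·c: (-1/24)·2 + (-1/24)·(-1) + 13/24·1 = 1/2 ✓
b·c²: (-1/24)·4 + (-1/24)·1 + 13/24·1 = 1/3 ✓
b·Ac: (-1/24)·(-1/2) + 13/24·7/26 = 1/6 ✓
b·c³: (-1/24)·8 + (-1/24)·(-1) + 13/24·1 = 1/4 ✓
b·(c∘Ac): (-1/24)·1/2 + 13/24·7/26 = 1/8 ✓
b·Ac²: (-1/24)·(-1) + 13/24·1/13 = 1/12 ✓
b·A²c: 13/24·1/13 = 1/24 ✓; 4 stages ⇒ order 4.

4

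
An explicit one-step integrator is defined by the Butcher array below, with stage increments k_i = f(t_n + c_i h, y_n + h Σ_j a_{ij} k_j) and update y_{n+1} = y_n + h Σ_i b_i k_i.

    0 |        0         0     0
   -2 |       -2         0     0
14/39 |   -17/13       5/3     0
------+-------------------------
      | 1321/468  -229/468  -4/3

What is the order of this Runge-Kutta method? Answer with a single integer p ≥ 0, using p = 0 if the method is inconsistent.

2

b = (1321/468, -229/468, -4/3)
c = (0, -2, 14/39)
Ac = (0, 0, -10/3)
Σ b_i: 1321/468·1 + (-229/468)·1 + (-4/3)·1 = 1 ✓
b·c: (-229/468)·(-2) + (-4/3)·14/39 = 1/2 ✓
b·c²: (-229/468)·4 + (-4/3)·196/1521 = -9715/4563 ≠ 1/3 ⇒ order 2.
b·Ac: (-4/3)·(-10/3) = 40/9 ≠ 1/6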